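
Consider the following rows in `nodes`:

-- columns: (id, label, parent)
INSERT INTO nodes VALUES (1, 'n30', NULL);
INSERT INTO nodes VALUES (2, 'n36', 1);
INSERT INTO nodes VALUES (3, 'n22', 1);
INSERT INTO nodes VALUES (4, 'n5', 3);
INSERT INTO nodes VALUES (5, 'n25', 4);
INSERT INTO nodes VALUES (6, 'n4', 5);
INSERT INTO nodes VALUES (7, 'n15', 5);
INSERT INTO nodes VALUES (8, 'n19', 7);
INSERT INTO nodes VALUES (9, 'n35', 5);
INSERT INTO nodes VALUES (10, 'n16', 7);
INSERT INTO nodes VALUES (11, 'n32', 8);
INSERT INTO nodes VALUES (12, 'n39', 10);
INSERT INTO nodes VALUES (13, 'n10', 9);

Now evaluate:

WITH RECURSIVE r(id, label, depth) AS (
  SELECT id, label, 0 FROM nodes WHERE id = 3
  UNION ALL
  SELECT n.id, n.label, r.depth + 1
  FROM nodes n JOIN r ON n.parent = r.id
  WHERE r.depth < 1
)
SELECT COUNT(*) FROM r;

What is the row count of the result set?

2

Base: id=3 (n22) at depth 0.
Iteration 1: rows with parent in {3} -> n5 (id 4, depth 1).
Iteration 2: depth < 1 fails for all current rows; recursion stops.
Total rows emitted: 2.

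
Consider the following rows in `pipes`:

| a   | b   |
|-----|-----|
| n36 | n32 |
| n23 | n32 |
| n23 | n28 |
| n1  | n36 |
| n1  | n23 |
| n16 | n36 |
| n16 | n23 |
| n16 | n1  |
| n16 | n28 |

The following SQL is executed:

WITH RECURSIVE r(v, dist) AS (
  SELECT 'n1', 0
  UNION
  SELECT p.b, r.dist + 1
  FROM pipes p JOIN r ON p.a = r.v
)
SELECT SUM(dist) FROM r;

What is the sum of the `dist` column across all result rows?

6

Base: (n1, dist=0).
Iteration 1: edges from {n1} -> (n23, dist=1), (n36, dist=1).
Iteration 2: edges from {n23,n36} -> (n28, dist=2), (n32, dist=2). [UNION drops 1 duplicate row(s)]
Iteration 3: no outgoing edges from {n28,n32}; recursion stops.
SUM(dist) = 0 + 1 + 1 + 2 + 2 = 6.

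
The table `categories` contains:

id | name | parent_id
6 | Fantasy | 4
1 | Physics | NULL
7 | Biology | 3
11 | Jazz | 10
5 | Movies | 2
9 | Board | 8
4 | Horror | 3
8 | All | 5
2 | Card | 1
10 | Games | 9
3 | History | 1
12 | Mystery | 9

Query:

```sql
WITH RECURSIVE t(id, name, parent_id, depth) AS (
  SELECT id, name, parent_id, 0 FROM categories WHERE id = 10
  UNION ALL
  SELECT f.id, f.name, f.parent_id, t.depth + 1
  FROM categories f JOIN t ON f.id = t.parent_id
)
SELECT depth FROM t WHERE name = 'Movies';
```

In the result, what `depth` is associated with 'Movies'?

3

Base: id=10 (Games), parent_id=9, depth 0.
Iteration 1: join on id=9 -> Board (id 9, parent_id=8, depth 1).
Iteration 2: join on id=8 -> All (id 8, parent_id=5, depth 2).
Iteration 3: join on id=5 -> Movies (id 5, parent_id=2, depth 3).
Iteration 4: join on id=2 -> Card (id 2, parent_id=1, depth 4).
Iteration 5: join on id=1 -> Physics (id 1, parent_id=NULL, depth 5).
Iteration 6: parent_id is NULL; no match; recursion stops.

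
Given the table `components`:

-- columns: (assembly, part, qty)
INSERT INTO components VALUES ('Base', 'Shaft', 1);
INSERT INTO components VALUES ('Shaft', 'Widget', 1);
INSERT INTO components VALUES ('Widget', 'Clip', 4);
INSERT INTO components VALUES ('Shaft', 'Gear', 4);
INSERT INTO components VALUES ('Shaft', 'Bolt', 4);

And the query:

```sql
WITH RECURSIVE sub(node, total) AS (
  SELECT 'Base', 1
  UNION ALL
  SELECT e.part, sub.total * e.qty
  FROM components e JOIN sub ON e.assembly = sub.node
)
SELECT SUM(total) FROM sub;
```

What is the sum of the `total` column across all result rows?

15

Base: (Base, total=1).
Iteration 1: components of {Base} -> Shaft = 1*1 = 1.
Iteration 2: components of {Shaft} -> Bolt = 1*4 = 4, Gear = 1*4 = 4, Widget = 1*1 = 1.
Iteration 3: components of {Bolt,Gear,Widget} -> Clip = 1*4 = 4.
Iteration 4: no further components; recursion stops.
SUM(total) = 1 + 1 + 1 + 4 + 4 + 4 = 15.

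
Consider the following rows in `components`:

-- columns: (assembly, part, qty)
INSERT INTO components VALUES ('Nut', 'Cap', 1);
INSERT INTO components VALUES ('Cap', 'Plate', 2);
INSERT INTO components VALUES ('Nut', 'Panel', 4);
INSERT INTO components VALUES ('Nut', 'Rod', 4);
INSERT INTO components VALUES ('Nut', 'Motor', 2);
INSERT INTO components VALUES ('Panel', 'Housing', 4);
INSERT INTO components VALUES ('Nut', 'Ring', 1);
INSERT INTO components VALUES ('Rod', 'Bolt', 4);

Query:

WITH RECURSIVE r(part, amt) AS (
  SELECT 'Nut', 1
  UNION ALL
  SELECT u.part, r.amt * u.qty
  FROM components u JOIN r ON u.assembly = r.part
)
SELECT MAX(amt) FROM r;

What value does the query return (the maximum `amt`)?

16

Base: (Nut, amt=1).
Iteration 1: components of {Nut} -> Cap = 1*1 = 1, Motor = 1*2 = 2, Panel = 1*4 = 4, Ring = 1*1 = 1, Rod = 1*4 = 4.
Iteration 2: components of {Cap,Motor,Panel,Ring,Rod} -> Bolt = 4*4 = 16, Housing = 4*4 = 16, Plate = 1*2 = 2.
Iteration 3: no further components; recursion stops.
amt values: 1, 1, 4, 1, 2, 4, 16, 2, 16; the maximum is 16.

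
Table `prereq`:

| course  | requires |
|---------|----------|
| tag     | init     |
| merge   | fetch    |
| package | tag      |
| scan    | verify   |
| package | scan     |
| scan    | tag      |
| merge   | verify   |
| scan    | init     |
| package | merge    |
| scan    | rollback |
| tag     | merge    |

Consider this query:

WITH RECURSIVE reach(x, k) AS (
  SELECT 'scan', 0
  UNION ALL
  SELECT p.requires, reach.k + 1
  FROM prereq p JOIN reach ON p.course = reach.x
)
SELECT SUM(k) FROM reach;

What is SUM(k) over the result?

Base: (scan, k=0).
Iteration 1: edges from {scan} -> (init, k=1), (rollback, k=1), (tag, k=1), (verify, k=1).
Iteration 2: edges from {init,rollback,tag,verify} -> (init, k=2), (merge, k=2).
Iteration 3: edges from {init,merge} -> (fetch, k=3), (verify, k=3).
Iteration 4: no outgoing edges from {fetch,verify}; recursion stops.
SUM(k) = 0 + 1 + 1 + 1 + 1 + 2 + 2 + 3 + 3 = 14.

14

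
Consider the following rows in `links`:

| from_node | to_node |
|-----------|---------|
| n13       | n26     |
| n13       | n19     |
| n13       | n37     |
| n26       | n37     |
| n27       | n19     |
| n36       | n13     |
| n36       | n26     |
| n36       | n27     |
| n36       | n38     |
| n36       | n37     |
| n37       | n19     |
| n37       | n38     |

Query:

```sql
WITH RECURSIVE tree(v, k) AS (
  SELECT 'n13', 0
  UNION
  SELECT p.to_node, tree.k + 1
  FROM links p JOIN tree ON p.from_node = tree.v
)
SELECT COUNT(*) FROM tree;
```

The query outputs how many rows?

9

Base: (n13, k=0).
Iteration 1: edges from {n13} -> (n19, k=1), (n26, k=1), (n37, k=1).
Iteration 2: edges from {n19,n26,n37} -> (n19, k=2), (n37, k=2), (n38, k=2).
Iteration 3: edges from {n19,n37,n38} -> (n19, k=3), (n38, k=3).
Iteration 4: no outgoing edges from {n19,n38}; recursion stops.
Total rows emitted: 9.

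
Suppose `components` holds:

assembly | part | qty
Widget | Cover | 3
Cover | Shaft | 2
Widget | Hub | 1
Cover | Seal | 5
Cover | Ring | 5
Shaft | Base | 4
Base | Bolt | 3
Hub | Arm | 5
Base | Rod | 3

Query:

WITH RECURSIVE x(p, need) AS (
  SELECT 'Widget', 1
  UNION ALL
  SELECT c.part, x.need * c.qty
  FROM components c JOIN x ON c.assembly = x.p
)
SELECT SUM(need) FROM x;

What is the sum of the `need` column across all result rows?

Base: (Widget, need=1).
Iteration 1: components of {Widget} -> Cover = 1*3 = 3, Hub = 1*1 = 1.
Iteration 2: components of {Cover,Hub} -> Arm = 1*5 = 5, Ring = 3*5 = 15, Seal = 3*5 = 15, Shaft = 3*2 = 6.
Iteration 3: components of {Arm,Ring,Seal,Shaft} -> Base = 6*4 = 24.
Iteration 4: components of {Base} -> Bolt = 24*3 = 72, Rod = 24*3 = 72.
Iteration 5: no further components; recursion stops.
SUM(need) = 1 + 3 + 1 + 6 + 15 + 15 + 5 + 24 + 72 + 72 = 214.

214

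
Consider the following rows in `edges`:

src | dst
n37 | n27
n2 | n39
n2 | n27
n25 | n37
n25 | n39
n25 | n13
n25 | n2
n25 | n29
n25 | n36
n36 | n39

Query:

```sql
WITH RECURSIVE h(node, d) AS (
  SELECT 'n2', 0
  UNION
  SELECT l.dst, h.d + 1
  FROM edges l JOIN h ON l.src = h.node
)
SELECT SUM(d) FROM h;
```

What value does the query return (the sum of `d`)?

2

Base: (n2, d=0).
Iteration 1: edges from {n2} -> (n27, d=1), (n39, d=1).
Iteration 2: no outgoing edges from {n27,n39}; recursion stops.
SUM(d) = 0 + 1 + 1 = 2.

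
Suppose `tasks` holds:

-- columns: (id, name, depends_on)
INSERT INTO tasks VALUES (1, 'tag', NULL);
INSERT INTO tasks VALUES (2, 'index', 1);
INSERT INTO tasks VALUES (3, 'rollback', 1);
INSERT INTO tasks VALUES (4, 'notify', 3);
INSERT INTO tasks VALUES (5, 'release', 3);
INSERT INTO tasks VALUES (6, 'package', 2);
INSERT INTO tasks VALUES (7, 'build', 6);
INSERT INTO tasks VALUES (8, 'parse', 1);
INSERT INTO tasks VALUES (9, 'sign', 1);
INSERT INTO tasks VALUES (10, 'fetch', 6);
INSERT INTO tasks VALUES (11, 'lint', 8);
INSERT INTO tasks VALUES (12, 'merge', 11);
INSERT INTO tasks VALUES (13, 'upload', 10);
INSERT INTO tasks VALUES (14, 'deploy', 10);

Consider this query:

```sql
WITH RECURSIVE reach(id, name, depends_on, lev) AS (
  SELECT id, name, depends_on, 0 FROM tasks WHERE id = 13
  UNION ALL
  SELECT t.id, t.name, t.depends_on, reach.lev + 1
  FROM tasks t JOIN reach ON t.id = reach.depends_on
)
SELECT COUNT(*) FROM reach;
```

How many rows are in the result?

5

Base: id=13 (upload), depends_on=10, lev 0.
Iteration 1: join on id=10 -> fetch (id 10, depends_on=6, lev 1).
Iteration 2: join on id=6 -> package (id 6, depends_on=2, lev 2).
Iteration 3: join on id=2 -> index (id 2, depends_on=1, lev 3).
Iteration 4: join on id=1 -> tag (id 1, depends_on=NULL, lev 4).
Iteration 5: depends_on is NULL; no match; recursion stops.
Total rows emitted: 5.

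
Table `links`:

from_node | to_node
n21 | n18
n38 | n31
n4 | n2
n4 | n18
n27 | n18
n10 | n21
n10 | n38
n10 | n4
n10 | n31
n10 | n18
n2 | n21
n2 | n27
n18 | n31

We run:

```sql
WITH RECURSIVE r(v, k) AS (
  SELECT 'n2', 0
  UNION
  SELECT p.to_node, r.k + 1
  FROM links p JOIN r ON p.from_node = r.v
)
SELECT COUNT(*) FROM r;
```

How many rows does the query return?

5

Base: (n2, k=0).
Iteration 1: edges from {n2} -> (n21, k=1), (n27, k=1).
Iteration 2: edges from {n21,n27} -> (n18, k=2). [UNION drops 1 duplicate row(s)]
Iteration 3: edges from {n18} -> (n31, k=3).
Iteration 4: no outgoing edges from {n31}; recursion stops.
Total rows emitted: 5.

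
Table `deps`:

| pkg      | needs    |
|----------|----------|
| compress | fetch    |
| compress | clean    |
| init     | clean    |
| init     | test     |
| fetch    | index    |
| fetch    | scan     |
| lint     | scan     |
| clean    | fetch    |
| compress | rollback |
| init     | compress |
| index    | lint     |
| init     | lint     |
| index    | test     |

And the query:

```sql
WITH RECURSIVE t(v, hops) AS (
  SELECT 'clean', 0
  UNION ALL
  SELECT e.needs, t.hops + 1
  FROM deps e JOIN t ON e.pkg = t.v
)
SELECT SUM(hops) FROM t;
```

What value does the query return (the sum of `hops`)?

15

Base: (clean, hops=0).
Iteration 1: edges from {clean} -> (fetch, hops=1).
Iteration 2: edges from {fetch} -> (index, hops=2), (scan, hops=2).
Iteration 3: edges from {index,scan} -> (lint, hops=3), (test, hops=3).
Iteration 4: edges from {lint,test} -> (scan, hops=4).
Iteration 5: no outgoing edges from {scan}; recursion stops.
SUM(hops) = 0 + 1 + 2 + 2 + 3 + 3 + 4 = 15.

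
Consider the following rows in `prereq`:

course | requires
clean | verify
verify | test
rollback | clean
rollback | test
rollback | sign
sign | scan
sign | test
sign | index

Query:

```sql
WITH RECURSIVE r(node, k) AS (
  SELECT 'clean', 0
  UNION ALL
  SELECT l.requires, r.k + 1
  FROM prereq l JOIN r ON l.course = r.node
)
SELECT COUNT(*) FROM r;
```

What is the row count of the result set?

3

Base: (clean, k=0).
Iteration 1: edges from {clean} -> (verify, k=1).
Iteration 2: edges from {verify} -> (test, k=2).
Iteration 3: no outgoing edges from {test}; recursion stops.
Total rows emitted: 3.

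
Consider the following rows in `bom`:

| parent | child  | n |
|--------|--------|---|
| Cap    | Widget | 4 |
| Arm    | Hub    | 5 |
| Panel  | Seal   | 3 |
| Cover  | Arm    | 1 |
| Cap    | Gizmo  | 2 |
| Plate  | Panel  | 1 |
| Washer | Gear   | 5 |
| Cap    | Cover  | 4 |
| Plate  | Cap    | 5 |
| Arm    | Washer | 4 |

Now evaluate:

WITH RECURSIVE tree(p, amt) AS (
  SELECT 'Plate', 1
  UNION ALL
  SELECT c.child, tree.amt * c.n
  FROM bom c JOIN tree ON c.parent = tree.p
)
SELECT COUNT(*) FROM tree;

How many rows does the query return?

11

Base: (Plate, amt=1).
Iteration 1: components of {Plate} -> Cap = 1*5 = 5, Panel = 1*1 = 1.
Iteration 2: components of {Cap,Panel} -> Cover = 5*4 = 20, Gizmo = 5*2 = 10, Seal = 1*3 = 3, Widget = 5*4 = 20.
Iteration 3: components of {Cover,Gizmo,Seal,Widget} -> Arm = 20*1 = 20.
Iteration 4: components of {Arm} -> Hub = 20*5 = 100, Washer = 20*4 = 80.
Iteration 5: components of {Hub,Washer} -> Gear = 80*5 = 400.
Iteration 6: no further components; recursion stops.
Total rows emitted: 11.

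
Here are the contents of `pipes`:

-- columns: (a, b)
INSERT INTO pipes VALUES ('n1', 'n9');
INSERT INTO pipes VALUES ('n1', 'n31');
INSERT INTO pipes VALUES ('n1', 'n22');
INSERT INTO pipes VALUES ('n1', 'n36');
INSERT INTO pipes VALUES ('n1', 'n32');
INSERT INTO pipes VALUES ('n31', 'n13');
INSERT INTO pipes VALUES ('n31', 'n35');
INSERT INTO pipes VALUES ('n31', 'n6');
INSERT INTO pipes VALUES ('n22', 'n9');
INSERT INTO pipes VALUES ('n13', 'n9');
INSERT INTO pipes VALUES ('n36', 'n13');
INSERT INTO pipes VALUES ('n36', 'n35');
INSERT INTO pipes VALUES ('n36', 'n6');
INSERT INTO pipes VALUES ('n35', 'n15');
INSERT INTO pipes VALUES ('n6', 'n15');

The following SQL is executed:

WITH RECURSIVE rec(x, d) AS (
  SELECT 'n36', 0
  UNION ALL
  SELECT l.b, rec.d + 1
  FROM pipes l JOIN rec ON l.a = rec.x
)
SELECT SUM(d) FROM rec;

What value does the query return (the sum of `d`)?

9

Base: (n36, d=0).
Iteration 1: edges from {n36} -> (n13, d=1), (n35, d=1), (n6, d=1).
Iteration 2: edges from {n13,n35,n6} -> (n15, d=2) x2, (n9, d=2). [UNION ALL keeps all 3 new rows, including repeats]
Iteration 3: no outgoing edges from {n15,n9}; recursion stops.
SUM(d) = 0 + 1 + 1 + 1 + 2 + 2 + 2 = 9.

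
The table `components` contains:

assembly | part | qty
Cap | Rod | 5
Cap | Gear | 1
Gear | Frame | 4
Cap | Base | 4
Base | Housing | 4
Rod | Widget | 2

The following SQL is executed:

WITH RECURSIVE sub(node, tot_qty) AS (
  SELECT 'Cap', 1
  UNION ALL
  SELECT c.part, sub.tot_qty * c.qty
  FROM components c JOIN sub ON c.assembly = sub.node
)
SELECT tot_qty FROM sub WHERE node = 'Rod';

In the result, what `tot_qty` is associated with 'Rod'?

5

Base: (Cap, tot_qty=1).
Iteration 1: components of {Cap} -> Base = 1*4 = 4, Gear = 1*1 = 1, Rod = 1*5 = 5.
Iteration 2: components of {Base,Gear,Rod} -> Frame = 1*4 = 4, Housing = 4*4 = 16, Widget = 5*2 = 10.
Iteration 3: no further components; recursion stops.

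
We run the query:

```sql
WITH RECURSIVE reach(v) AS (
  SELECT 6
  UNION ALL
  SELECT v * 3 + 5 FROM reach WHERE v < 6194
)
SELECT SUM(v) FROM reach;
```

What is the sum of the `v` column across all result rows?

Base: v=6.
Iteration 1: 6 < 6194 holds -> v = 6 * 3 + 5 = 23.
Iteration 2: 23 < 6194 holds -> v = 23 * 3 + 5 = 74.
Iteration 3: 74 < 6194 holds -> v = 74 * 3 + 5 = 227.
Iteration 4: 227 < 6194 holds -> v = 227 * 3 + 5 = 686.
Iteration 5: 686 < 6194 holds -> v = 686 * 3 + 5 = 2063.
Iteration 6: 2063 < 6194 holds -> v = 2063 * 3 + 5 = 6194.
Iteration 7: 6194 < 6194 fails; recursion stops.
SUM(v) = 6 + 23 + 74 + 227 + 686 + 2063 + 6194 = 9273.

9273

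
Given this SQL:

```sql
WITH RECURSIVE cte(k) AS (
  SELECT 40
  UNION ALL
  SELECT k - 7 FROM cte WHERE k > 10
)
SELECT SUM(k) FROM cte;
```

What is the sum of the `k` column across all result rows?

135

Base: k=40.
Iteration 1: 40 > 10 holds -> k = 40 - 7 = 33.
Iteration 2: 33 > 10 holds -> k = 33 - 7 = 26.
Iteration 3: 26 > 10 holds -> k = 26 - 7 = 19.
Iteration 4: 19 > 10 holds -> k = 19 - 7 = 12.
Iteration 5: 12 > 10 holds -> k = 12 - 7 = 5.
Iteration 6: 5 > 10 fails; recursion stops.
SUM(k) = 40 + 33 + 26 + 19 + 12 + 5 = 135.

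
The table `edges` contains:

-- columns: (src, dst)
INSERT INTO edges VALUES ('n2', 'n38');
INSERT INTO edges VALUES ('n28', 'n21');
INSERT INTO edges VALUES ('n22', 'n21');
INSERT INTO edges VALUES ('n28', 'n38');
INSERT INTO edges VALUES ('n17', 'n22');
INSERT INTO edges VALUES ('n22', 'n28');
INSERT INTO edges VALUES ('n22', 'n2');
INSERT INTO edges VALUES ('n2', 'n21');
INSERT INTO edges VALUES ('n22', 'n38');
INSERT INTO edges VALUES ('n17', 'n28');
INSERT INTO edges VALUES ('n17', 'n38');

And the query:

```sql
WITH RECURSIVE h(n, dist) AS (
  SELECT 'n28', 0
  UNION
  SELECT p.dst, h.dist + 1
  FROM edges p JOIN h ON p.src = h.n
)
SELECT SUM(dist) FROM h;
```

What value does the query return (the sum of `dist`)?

Base: (n28, dist=0).
Iteration 1: edges from {n28} -> (n21, dist=1), (n38, dist=1).
Iteration 2: no outgoing edges from {n21,n38}; recursion stops.
SUM(dist) = 0 + 1 + 1 = 2.

2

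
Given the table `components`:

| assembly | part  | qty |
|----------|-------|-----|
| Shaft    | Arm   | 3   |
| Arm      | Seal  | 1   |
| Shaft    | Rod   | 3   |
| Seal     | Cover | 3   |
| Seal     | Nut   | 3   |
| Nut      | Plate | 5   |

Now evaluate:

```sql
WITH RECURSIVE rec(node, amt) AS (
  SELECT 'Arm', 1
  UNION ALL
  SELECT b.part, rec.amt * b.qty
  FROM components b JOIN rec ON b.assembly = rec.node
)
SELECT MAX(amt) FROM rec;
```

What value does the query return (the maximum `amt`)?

15

Base: (Arm, amt=1).
Iteration 1: components of {Arm} -> Seal = 1*1 = 1.
Iteration 2: components of {Seal} -> Cover = 1*3 = 3, Nut = 1*3 = 3.
Iteration 3: components of {Cover,Nut} -> Plate = 3*5 = 15.
Iteration 4: no further components; recursion stops.
amt values: 1, 1, 3, 3, 15; the maximum is 15.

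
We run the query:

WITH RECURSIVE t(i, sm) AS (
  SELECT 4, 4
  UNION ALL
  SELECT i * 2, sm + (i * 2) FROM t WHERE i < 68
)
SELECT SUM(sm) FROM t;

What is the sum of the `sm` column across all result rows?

Base: i=4, sm=4.
Iteration 1: 4 < 68 holds -> i = 4 * 2 = 8, sm = 4 + 8 = 12.
Iteration 2: 8 < 68 holds -> i = 8 * 2 = 16, sm = 12 + 16 = 28.
Iteration 3: 16 < 68 holds -> i = 16 * 2 = 32, sm = 28 + 32 = 60.
Iteration 4: 32 < 68 holds -> i = 32 * 2 = 64, sm = 60 + 64 = 124.
Iteration 5: 64 < 68 holds -> i = 64 * 2 = 128, sm = 124 + 128 = 252.
Iteration 6: 128 < 68 fails; recursion stops.
SUM(sm) = 4 + 12 + 28 + 60 + 124 + 252 = 480.

480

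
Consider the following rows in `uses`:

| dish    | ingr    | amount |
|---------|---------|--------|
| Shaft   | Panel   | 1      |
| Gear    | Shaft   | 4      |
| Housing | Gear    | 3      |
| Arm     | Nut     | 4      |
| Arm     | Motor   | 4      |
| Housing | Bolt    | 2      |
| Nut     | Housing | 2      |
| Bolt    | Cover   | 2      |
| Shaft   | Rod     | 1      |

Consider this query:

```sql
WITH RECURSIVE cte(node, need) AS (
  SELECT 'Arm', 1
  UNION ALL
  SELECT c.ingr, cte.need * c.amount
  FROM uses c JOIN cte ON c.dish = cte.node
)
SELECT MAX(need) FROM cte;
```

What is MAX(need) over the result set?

Base: (Arm, need=1).
Iteration 1: components of {Arm} -> Motor = 1*4 = 4, Nut = 1*4 = 4.
Iteration 2: components of {Motor,Nut} -> Housing = 4*2 = 8.
Iteration 3: components of {Housing} -> Bolt = 8*2 = 16, Gear = 8*3 = 24.
Iteration 4: components of {Bolt,Gear} -> Cover = 16*2 = 32, Shaft = 24*4 = 96.
Iteration 5: components of {Cover,Shaft} -> Panel = 96*1 = 96, Rod = 96*1 = 96.
Iteration 6: no further components; recursion stops.
need values: 1, 4, 4, 8, 24, 16, 96, 32, 96, 96; the maximum is 96.

96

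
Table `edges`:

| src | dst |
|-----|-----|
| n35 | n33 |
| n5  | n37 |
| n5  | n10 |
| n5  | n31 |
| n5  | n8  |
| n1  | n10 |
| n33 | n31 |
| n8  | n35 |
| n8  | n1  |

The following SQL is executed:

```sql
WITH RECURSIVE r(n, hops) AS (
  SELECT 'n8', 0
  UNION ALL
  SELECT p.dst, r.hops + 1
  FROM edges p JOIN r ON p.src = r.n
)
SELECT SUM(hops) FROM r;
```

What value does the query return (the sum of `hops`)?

Base: (n8, hops=0).
Iteration 1: edges from {n8} -> (n1, hops=1), (n35, hops=1).
Iteration 2: edges from {n1,n35} -> (n10, hops=2), (n33, hops=2).
Iteration 3: edges from {n10,n33} -> (n31, hops=3).
Iteration 4: no outgoing edges from {n31}; recursion stops.
SUM(hops) = 0 + 1 + 1 + 2 + 2 + 3 = 9.

9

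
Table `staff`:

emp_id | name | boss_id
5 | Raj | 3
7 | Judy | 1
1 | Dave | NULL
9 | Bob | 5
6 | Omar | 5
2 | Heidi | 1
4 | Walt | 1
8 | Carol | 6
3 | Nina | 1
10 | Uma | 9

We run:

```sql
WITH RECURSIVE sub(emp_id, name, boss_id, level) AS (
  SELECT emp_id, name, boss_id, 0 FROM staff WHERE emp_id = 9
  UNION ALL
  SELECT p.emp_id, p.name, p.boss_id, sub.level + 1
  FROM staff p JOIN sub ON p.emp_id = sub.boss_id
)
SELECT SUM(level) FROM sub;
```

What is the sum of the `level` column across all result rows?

Base: emp_id=9 (Bob), boss_id=5, level 0.
Iteration 1: join on emp_id=5 -> Raj (id 5, boss_id=3, level 1).
Iteration 2: join on emp_id=3 -> Nina (id 3, boss_id=1, level 2).
Iteration 3: join on emp_id=1 -> Dave (id 1, boss_id=NULL, level 3).
Iteration 4: boss_id is NULL; no match; recursion stops.
SUM(level) = 0 + 1 + 2 + 3 = 6.

6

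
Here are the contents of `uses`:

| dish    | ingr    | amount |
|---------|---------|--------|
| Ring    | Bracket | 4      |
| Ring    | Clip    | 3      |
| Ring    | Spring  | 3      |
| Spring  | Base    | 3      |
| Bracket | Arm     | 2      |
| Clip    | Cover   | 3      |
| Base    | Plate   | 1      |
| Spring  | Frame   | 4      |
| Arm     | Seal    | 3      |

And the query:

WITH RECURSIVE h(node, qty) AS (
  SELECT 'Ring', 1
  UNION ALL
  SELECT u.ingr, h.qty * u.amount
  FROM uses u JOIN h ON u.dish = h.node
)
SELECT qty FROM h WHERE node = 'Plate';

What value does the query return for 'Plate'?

9

Base: (Ring, qty=1).
Iteration 1: components of {Ring} -> Bracket = 1*4 = 4, Clip = 1*3 = 3, Spring = 1*3 = 3.
Iteration 2: components of {Bracket,Clip,Spring} -> Arm = 4*2 = 8, Base = 3*3 = 9, Cover = 3*3 = 9, Frame = 3*4 = 12.
Iteration 3: components of {Arm,Base,Cover,Frame} -> Plate = 9*1 = 9, Seal = 8*3 = 24.
Iteration 4: no further components; recursion stops.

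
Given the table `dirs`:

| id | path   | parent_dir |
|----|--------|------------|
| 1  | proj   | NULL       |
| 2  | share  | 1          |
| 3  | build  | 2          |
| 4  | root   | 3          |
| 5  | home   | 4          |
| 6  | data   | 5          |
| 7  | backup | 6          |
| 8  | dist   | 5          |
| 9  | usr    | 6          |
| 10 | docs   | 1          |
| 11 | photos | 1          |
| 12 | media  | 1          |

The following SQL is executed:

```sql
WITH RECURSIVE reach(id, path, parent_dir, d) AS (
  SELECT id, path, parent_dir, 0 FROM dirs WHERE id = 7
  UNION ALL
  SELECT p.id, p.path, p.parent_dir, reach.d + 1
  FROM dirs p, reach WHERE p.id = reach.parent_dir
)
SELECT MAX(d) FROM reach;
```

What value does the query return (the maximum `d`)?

6

Base: id=7 (backup), parent_dir=6, d 0.
Iteration 1: join on id=6 -> data (id 6, parent_dir=5, d 1).
Iteration 2: join on id=5 -> home (id 5, parent_dir=4, d 2).
Iteration 3: join on id=4 -> root (id 4, parent_dir=3, d 3).
Iteration 4: join on id=3 -> build (id 3, parent_dir=2, d 4).
Iteration 5: join on id=2 -> share (id 2, parent_dir=1, d 5).
Iteration 6: join on id=1 -> proj (id 1, parent_dir=NULL, d 6).
Iteration 7: parent_dir is NULL; no match; recursion stops.
d values: 0, 1, 2, 3, 4, 5, 6; the maximum is 6.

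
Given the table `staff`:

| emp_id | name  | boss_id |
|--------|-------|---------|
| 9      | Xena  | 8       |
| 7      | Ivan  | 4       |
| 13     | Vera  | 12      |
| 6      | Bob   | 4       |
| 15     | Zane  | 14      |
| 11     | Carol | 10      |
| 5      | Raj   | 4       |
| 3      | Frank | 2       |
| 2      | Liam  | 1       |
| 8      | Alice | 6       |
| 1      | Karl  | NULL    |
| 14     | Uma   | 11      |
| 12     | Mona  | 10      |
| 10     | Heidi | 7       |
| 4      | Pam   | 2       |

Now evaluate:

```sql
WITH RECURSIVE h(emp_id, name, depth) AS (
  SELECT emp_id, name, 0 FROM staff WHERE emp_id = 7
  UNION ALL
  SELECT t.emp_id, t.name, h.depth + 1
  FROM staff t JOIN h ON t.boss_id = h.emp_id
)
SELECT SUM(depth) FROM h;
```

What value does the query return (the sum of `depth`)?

15

Base: emp_id=7 (Ivan) at depth 0.
Iteration 1: rows with boss_id in {7} -> Heidi (id 10, depth 1).
Iteration 2: rows with boss_id in {10} -> Carol (id 11, depth 2), Mona (id 12, depth 2).
Iteration 3: rows with boss_id in {11,12} -> Vera (id 13, depth 3), Uma (id 14, depth 3).
Iteration 4: rows with boss_id in {13,14} -> Zane (id 15, depth 4).
Iteration 5: no rows with boss_id in {15}; recursion stops.
SUM(depth) = 0 + 1 + 2 + 2 + 3 + 3 + 4 = 15.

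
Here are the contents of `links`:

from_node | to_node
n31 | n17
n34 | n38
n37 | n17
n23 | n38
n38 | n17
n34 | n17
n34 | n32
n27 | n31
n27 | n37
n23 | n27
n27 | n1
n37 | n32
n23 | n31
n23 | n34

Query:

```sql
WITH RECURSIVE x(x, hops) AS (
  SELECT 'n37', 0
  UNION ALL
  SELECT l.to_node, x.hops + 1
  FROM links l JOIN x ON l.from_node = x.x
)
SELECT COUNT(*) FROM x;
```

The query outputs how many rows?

Base: (n37, hops=0).
Iteration 1: edges from {n37} -> (n17, hops=1), (n32, hops=1).
Iteration 2: no outgoing edges from {n17,n32}; recursion stops.
Total rows emitted: 3.

3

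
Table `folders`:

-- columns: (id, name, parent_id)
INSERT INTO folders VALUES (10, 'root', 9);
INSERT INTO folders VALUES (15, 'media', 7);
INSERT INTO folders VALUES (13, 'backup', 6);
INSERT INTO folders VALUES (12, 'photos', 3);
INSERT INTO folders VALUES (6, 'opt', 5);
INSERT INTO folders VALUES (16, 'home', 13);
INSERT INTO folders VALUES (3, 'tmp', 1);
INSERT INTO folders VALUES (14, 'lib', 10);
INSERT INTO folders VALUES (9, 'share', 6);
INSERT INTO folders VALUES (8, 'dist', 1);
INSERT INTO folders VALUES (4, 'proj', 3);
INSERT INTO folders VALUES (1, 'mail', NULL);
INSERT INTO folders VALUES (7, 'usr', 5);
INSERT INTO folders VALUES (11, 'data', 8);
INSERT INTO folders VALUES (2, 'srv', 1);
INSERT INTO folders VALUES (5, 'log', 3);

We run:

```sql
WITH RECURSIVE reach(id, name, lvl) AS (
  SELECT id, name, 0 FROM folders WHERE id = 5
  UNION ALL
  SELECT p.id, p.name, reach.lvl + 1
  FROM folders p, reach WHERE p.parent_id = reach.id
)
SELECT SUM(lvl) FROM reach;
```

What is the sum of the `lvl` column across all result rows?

Base: id=5 (log) at lvl 0.
Iteration 1: rows with parent_id in {5} -> opt (id 6, lvl 1), usr (id 7, lvl 1).
Iteration 2: rows with parent_id in {6,7} -> share (id 9, lvl 2), backup (id 13, lvl 2), media (id 15, lvl 2).
Iteration 3: rows with parent_id in {9,13,15} -> root (id 10, lvl 3), home (id 16, lvl 3).
Iteration 4: rows with parent_id in {10,16} -> lib (id 14, lvl 4).
Iteration 5: no rows with parent_id in {14}; recursion stops.
SUM(lvl) = 0 + 1 + 1 + 2 + 2 + 2 + 3 + 3 + 4 = 18.

18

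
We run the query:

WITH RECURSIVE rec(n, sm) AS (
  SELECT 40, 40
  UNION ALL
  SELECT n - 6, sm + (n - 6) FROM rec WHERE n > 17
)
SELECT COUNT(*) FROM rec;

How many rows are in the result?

5

Base: n=40, sm=40.
Iteration 1: 40 > 17 holds -> n = 40 - 6 = 34, sm = 40 + 34 = 74.
Iteration 2: 34 > 17 holds -> n = 34 - 6 = 28, sm = 74 + 28 = 102.
Iteration 3: 28 > 17 holds -> n = 28 - 6 = 22, sm = 102 + 22 = 124.
Iteration 4: 22 > 17 holds -> n = 22 - 6 = 16, sm = 124 + 16 = 140.
Iteration 5: 16 > 17 fails; recursion stops.
Total rows emitted: 5.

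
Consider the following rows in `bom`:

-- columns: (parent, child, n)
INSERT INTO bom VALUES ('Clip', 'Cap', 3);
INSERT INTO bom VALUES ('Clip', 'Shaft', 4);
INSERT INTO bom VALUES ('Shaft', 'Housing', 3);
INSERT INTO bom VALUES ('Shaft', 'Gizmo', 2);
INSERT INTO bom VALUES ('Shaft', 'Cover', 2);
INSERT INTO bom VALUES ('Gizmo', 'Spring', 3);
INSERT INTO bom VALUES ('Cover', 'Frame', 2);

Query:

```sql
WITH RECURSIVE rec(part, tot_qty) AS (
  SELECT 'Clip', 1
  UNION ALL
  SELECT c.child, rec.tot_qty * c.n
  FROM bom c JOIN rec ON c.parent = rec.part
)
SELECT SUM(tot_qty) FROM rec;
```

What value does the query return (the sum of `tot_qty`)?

76

Base: (Clip, tot_qty=1).
Iteration 1: components of {Clip} -> Cap = 1*3 = 3, Shaft = 1*4 = 4.
Iteration 2: components of {Cap,Shaft} -> Cover = 4*2 = 8, Gizmo = 4*2 = 8, Housing = 4*3 = 12.
Iteration 3: components of {Cover,Gizmo,Housing} -> Frame = 8*2 = 16, Spring = 8*3 = 24.
Iteration 4: no further components; recursion stops.
SUM(tot_qty) = 1 + 3 + 4 + 12 + 8 + 8 + 24 + 16 = 76.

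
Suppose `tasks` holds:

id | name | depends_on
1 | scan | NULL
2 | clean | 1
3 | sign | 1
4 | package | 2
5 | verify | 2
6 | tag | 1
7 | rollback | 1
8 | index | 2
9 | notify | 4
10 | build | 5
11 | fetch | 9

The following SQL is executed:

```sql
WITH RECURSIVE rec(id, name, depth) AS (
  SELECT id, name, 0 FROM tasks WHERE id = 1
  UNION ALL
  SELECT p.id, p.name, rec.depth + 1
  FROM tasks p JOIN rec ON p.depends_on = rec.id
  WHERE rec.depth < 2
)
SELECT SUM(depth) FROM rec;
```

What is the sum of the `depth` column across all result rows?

Base: id=1 (scan) at depth 0.
Iteration 1: rows with depends_on in {1} -> clean (id 2, depth 1), sign (id 3, depth 1), tag (id 6, depth 1), rollback (id 7, depth 1).
Iteration 2: rows with depends_on in {2,3,6,7} -> package (id 4, depth 2), verify (id 5, depth 2), index (id 8, depth 2).
Iteration 3: depth < 2 fails for all current rows; recursion stops.
SUM(depth) = 0 + 1 + 1 + 1 + 1 + 2 + 2 + 2 = 10.

10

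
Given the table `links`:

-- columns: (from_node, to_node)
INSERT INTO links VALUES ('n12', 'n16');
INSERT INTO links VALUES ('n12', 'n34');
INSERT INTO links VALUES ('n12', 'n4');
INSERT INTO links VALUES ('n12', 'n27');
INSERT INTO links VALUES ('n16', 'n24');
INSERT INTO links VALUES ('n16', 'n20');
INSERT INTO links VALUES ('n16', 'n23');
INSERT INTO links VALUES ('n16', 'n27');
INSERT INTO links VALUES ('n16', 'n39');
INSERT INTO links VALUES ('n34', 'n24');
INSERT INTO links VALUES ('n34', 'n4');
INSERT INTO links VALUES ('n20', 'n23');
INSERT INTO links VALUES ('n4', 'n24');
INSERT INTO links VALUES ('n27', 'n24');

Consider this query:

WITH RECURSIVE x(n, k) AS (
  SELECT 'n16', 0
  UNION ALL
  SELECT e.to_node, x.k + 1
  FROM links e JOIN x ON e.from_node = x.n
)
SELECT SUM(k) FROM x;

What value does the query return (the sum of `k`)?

Base: (n16, k=0).
Iteration 1: edges from {n16} -> (n20, k=1), (n23, k=1), (n24, k=1), (n27, k=1), (n39, k=1).
Iteration 2: edges from {n20,n23,n24,n27,n39} -> (n23, k=2), (n24, k=2).
Iteration 3: no outgoing edges from {n23,n24}; recursion stops.
SUM(k) = 0 + 1 + 1 + 1 + 1 + 1 + 2 + 2 = 9.

9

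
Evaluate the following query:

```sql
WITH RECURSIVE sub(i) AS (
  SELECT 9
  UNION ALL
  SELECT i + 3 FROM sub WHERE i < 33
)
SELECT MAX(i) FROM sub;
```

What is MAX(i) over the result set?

Base: i=9.
Iteration 1: 9 < 33 holds -> i = 9 + 3 = 12.
Iteration 2: 12 < 33 holds -> i = 12 + 3 = 15.
Iteration 3: 15 < 33 holds -> i = 15 + 3 = 18.
Iteration 4: 18 < 33 holds -> i = 18 + 3 = 21.
Iteration 5: 21 < 33 holds -> i = 21 + 3 = 24.
Iteration 6: 24 < 33 holds -> i = 24 + 3 = 27.
Iteration 7: 27 < 33 holds -> i = 27 + 3 = 30.
Iteration 8: 30 < 33 holds -> i = 30 + 3 = 33.
Iteration 9: 33 < 33 fails; recursion stops.
i values: 9, 12, 15, 18, 21, 24, 27, 30, 33; the maximum is 33.

33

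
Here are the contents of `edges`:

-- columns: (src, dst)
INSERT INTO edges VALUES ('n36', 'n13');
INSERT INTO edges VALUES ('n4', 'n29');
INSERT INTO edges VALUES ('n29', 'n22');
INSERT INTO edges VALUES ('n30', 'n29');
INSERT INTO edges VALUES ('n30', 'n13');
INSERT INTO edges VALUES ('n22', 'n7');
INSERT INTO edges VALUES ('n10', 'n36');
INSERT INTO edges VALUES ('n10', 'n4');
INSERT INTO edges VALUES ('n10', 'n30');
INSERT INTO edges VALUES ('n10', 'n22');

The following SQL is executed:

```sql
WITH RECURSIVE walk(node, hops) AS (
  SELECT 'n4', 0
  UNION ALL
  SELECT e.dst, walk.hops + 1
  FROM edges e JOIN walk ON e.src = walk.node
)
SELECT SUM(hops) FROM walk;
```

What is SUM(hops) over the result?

Base: (n4, hops=0).
Iteration 1: edges from {n4} -> (n29, hops=1).
Iteration 2: edges from {n29} -> (n22, hops=2).
Iteration 3: edges from {n22} -> (n7, hops=3).
Iteration 4: no outgoing edges from {n7}; recursion stops.
SUM(hops) = 0 + 1 + 2 + 3 = 6.

6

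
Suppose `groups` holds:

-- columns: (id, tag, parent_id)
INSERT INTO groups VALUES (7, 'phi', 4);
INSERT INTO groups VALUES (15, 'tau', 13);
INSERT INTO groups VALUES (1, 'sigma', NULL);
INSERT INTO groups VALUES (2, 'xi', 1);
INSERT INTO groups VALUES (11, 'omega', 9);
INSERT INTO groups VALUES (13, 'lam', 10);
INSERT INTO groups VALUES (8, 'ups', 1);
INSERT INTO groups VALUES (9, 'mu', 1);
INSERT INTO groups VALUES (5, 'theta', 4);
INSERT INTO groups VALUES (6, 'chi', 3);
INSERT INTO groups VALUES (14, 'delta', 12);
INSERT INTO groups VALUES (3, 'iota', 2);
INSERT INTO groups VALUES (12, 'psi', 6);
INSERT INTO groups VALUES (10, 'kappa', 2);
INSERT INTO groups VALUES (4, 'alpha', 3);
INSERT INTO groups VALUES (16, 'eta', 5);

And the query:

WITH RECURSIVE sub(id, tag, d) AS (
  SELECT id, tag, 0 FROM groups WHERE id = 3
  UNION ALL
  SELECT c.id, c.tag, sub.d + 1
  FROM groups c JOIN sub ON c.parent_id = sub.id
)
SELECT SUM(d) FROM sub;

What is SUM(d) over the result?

14

Base: id=3 (iota) at d 0.
Iteration 1: rows with parent_id in {3} -> alpha (id 4, d 1), chi (id 6, d 1).
Iteration 2: rows with parent_id in {4,6} -> theta (id 5, d 2), phi (id 7, d 2), psi (id 12, d 2).
Iteration 3: rows with parent_id in {5,7,12} -> delta (id 14, d 3), eta (id 16, d 3).
Iteration 4: no rows with parent_id in {14,16}; recursion stops.
SUM(d) = 0 + 1 + 1 + 2 + 2 + 2 + 3 + 3 = 14.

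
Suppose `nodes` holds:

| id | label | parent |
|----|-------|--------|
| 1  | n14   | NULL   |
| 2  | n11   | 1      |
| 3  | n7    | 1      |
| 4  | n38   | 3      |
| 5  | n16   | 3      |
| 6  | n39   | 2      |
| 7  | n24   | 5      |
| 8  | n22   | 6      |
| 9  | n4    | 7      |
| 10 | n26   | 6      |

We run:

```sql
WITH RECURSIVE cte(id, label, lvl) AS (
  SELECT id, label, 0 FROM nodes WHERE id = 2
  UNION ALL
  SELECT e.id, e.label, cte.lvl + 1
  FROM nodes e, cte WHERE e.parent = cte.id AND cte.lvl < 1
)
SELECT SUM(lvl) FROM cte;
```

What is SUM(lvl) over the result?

Base: id=2 (n11) at lvl 0.
Iteration 1: rows with parent in {2} -> n39 (id 6, lvl 1).
Iteration 2: lvl < 1 fails for all current rows; recursion stops.
SUM(lvl) = 0 + 1 = 1.

1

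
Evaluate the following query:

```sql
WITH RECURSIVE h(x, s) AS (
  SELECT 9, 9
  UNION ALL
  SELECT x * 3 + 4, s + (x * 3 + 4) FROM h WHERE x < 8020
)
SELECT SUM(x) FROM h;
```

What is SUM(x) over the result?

36064

Base: x=9, s=9.
Iteration 1: 9 < 8020 holds -> x = 9 * 3 + 4 = 31, s = 9 + 31 = 40.
Iteration 2: 31 < 8020 holds -> x = 31 * 3 + 4 = 97, s = 40 + 97 = 137.
Iteration 3: 97 < 8020 holds -> x = 97 * 3 + 4 = 295, s = 137 + 295 = 432.
Iteration 4: 295 < 8020 holds -> x = 295 * 3 + 4 = 889, s = 432 + 889 = 1321.
Iteration 5: 889 < 8020 holds -> x = 889 * 3 + 4 = 2671, s = 1321 + 2671 = 3992.
Iteration 6: 2671 < 8020 holds -> x = 2671 * 3 + 4 = 8017, s = 3992 + 8017 = 12009.
Iteration 7: 8017 < 8020 holds -> x = 8017 * 3 + 4 = 24055, s = 12009 + 24055 = 36064.
Iteration 8: 24055 < 8020 fails; recursion stops.
SUM(x) = 9 + 31 + 97 + 295 + 889 + 2671 + 8017 + 24055 = 36064.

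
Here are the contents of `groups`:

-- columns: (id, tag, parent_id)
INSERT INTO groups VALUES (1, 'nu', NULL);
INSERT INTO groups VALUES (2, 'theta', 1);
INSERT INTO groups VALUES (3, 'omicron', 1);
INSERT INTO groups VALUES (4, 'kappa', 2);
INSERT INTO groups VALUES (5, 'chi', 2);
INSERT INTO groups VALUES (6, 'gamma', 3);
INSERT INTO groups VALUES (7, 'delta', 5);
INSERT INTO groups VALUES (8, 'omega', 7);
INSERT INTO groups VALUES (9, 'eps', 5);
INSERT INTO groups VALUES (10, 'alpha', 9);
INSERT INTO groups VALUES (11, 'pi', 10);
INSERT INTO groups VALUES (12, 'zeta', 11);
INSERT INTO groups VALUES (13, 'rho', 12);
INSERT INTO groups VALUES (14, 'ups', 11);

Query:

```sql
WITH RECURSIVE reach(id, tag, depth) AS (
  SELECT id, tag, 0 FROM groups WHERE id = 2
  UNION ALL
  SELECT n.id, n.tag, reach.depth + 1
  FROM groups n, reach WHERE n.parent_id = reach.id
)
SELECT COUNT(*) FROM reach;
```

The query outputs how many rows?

11

Base: id=2 (theta) at depth 0.
Iteration 1: rows with parent_id in {2} -> kappa (id 4, depth 1), chi (id 5, depth 1).
Iteration 2: rows with parent_id in {4,5} -> delta (id 7, depth 2), eps (id 9, depth 2).
Iteration 3: rows with parent_id in {7,9} -> omega (id 8, depth 3), alpha (id 10, depth 3).
Iteration 4: rows with parent_id in {8,10} -> pi (id 11, depth 4).
Iteration 5: rows with parent_id in {11} -> zeta (id 12, depth 5), ups (id 14, depth 5).
Iteration 6: rows with parent_id in {12,14} -> rho (id 13, depth 6).
Iteration 7: no rows with parent_id in {13}; recursion stops.
Total rows emitted: 11.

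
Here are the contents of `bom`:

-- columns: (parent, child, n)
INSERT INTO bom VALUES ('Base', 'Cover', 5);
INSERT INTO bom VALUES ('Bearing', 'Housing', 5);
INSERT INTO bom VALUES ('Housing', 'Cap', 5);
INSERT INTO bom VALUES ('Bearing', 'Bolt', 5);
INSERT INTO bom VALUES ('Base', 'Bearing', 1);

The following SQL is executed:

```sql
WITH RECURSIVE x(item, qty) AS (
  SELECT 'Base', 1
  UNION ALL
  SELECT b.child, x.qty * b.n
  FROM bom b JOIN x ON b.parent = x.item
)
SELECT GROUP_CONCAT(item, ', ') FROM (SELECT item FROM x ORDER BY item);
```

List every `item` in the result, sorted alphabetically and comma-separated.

Base: (Base, qty=1).
Iteration 1: components of {Base} -> Bearing = 1*1 = 1, Cover = 1*5 = 5.
Iteration 2: components of {Bearing,Cover} -> Bolt = 1*5 = 5, Housing = 1*5 = 5.
Iteration 3: components of {Bolt,Housing} -> Cap = 5*5 = 25.
Iteration 4: no further components; recursion stops.

Base, Bearing, Bolt, Cap, Cover, Housing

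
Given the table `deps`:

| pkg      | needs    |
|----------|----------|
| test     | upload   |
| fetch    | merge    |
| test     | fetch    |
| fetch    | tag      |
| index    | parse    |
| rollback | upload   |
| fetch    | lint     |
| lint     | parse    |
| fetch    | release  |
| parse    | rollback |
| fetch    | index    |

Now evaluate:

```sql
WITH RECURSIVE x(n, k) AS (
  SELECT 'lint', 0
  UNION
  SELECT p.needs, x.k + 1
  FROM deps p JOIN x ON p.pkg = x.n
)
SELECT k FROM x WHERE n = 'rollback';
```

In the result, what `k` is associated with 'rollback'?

Base: (lint, k=0).
Iteration 1: edges from {lint} -> (parse, k=1).
Iteration 2: edges from {parse} -> (rollback, k=2).
Iteration 3: edges from {rollback} -> (upload, k=3).
Iteration 4: no outgoing edges from {upload}; recursion stops.

2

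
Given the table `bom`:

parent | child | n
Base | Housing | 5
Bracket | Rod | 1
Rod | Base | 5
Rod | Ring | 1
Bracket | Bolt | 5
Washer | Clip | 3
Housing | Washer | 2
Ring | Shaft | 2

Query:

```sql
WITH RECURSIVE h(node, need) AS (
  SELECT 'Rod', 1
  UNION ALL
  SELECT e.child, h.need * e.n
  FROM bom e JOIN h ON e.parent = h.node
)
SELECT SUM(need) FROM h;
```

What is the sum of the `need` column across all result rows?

234

Base: (Rod, need=1).
Iteration 1: components of {Rod} -> Base = 1*5 = 5, Ring = 1*1 = 1.
Iteration 2: components of {Base,Ring} -> Housing = 5*5 = 25, Shaft = 1*2 = 2.
Iteration 3: components of {Housing,Shaft} -> Washer = 25*2 = 50.
Iteration 4: components of {Washer} -> Clip = 50*3 = 150.
Iteration 5: no further components; recursion stops.
SUM(need) = 1 + 5 + 1 + 25 + 2 + 50 + 150 = 234.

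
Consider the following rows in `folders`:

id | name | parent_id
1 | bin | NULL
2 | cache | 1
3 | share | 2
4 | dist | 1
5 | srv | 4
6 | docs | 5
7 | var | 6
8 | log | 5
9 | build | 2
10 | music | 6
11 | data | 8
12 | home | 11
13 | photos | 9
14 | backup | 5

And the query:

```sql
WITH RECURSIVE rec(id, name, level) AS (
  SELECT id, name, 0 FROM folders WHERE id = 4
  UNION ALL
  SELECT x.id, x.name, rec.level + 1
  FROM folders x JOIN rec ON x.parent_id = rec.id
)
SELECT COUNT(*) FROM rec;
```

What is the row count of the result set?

Base: id=4 (dist) at level 0.
Iteration 1: rows with parent_id in {4} -> srv (id 5, level 1).
Iteration 2: rows with parent_id in {5} -> docs (id 6, level 2), log (id 8, level 2), backup (id 14, level 2).
Iteration 3: rows with parent_id in {6,8,14} -> var (id 7, level 3), music (id 10, level 3), data (id 11, level 3).
Iteration 4: rows with parent_id in {7,10,11} -> home (id 12, level 4).
Iteration 5: no rows with parent_id in {12}; recursion stops.
Total rows emitted: 9.

9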